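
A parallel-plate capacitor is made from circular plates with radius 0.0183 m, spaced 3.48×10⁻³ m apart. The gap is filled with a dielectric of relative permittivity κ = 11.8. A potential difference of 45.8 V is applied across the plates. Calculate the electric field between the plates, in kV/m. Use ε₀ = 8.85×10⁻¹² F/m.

13.2 kV/m

E = V/d = 45.8 / 3.48×10⁻³ = 1.32×10⁴ V/m.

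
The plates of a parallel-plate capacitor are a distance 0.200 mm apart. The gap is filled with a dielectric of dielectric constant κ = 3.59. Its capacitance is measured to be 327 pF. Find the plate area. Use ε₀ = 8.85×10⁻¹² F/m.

A = Cd/(κε₀) = 3.27×10⁻¹⁰ × 2.00×10⁻⁴ / (3.59 × 8.85×10⁻¹²) = 2.06×10⁻³ m².

20.6 cm²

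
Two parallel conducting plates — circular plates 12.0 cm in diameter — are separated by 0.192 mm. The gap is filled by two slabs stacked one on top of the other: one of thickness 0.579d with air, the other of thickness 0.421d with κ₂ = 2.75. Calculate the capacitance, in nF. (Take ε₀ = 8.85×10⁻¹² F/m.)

A = π(12.0/2 cm)² = 1.13×10⁻² m².
Stacked slabs ⇒ two capacitors in series, each with the full plate area.
C₁ = κ₁ε₀A/d₁ = 1.00 × 8.85×10⁻¹² × 1.13×10⁻² / 1.11×10⁻⁴ = 9.00×10⁻¹⁰ F.
C₂ = κ₂ε₀A/d₂ = 2.75 × 8.85×10⁻¹² × 1.13×10⁻² / 8.08×10⁻⁵ = 3.41×10⁻⁹ F.
C = (1/C₁ + 1/C₂)⁻¹ = 7.12×10⁻¹⁰ F.

0.712 nF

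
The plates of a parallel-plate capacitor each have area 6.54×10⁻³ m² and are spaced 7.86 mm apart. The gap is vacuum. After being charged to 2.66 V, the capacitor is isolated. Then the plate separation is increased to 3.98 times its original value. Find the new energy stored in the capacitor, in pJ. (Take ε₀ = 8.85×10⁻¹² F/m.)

U ≈ 104 pJ

Initially C₁ = ε₀A/d = 8.85×10⁻¹² × 6.54×10⁻³ / 7.86×10⁻³ = 7.36×10⁻¹² F.
U₁ = 2.61×10⁻¹¹ J.
Isolated ⇒ Q is held fixed. C₂ = 0.251 C₁ and U = Q²/(2C), so U₂/U₁ = C₁/C₂ = 3.98.
U₂ = 3.98 × 2.61×10⁻¹¹ = 1.04×10⁻¹⁰ J.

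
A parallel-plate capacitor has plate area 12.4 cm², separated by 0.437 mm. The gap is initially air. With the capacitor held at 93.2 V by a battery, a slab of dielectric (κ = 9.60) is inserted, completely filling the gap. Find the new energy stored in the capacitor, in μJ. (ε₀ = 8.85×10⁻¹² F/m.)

A = 12.4 cm² = 1.24×10⁻³ m².
Initially C₁ = ε₀A/d = 8.85×10⁻¹² × 1.24×10⁻³ / 4.37×10⁻⁴ = 2.51×10⁻¹¹ F.
U₁ = 1.09×10⁻⁷ J.
Battery connected ⇒ V is held fixed. C₂ = 9.60 C₁ and U = ½CV², so U₂/U₁ = C₂/C₁ = 9.60.
U₂ = 9.60 × 1.09×10⁻⁷ = 1.05×10⁻⁶ J.

U ≈ 1.05 μJ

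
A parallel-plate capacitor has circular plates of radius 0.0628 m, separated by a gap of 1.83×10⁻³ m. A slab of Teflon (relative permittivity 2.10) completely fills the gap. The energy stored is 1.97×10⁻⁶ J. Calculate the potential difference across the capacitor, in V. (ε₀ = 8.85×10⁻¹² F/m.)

177 V

A = π(0.0628 m)² = 1.24×10⁻² m².
C = κε₀A/d = 2.10 × 8.85×10⁻¹² × 1.24×10⁻² / 1.83×10⁻³ = 1.26×10⁻¹⁰ F.
V = √(2U/C) = √(2 × 1.97×10⁻⁶ / 1.26×10⁻¹⁰) = 1.77×10² V.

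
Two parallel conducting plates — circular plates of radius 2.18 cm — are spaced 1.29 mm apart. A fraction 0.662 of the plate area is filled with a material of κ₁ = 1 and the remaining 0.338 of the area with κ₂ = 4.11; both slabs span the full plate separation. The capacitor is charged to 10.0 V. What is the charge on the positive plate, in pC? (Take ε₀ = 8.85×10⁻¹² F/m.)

A = π(2.18 cm)² = 1.49×10⁻³ m².
Side-by-side slabs ⇒ two capacitors in parallel, each spanning the full gap.
C₁ = κ₁ε₀A₁/d = 1.00 × 8.85×10⁻¹² × 9.88×10⁻⁴ / 1.29×10⁻³ = 6.78×10⁻¹² F.
C₂ = κ₂ε₀A₂/d = 4.11 × 8.85×10⁻¹² × 5.05×10⁻⁴ / 1.29×10⁻³ = 1.42×10⁻¹¹ F.
C = C₁ + C₂ = 2.10×10⁻¹¹ F.
Q = CV = 2.10×10⁻¹¹ × 10.0 = 2.10×10⁻¹⁰ C.

Q ≈ 210 pC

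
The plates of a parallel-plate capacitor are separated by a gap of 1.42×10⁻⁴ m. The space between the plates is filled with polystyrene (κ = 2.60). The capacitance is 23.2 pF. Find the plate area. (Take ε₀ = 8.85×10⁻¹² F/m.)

A = Cd/(κε₀) = 2.32×10⁻¹¹ × 1.42×10⁻⁴ / (2.60 × 8.85×10⁻¹²) = 1.43×10⁻⁴ m².

A ≈ 143 mm²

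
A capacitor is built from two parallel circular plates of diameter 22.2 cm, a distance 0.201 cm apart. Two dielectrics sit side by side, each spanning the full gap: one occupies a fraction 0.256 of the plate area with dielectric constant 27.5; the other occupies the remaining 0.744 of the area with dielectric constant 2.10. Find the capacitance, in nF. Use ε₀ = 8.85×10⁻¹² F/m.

1.47 nF

A = π(22.2/2 cm)² = 3.87×10⁻² m².
Side-by-side slabs ⇒ two capacitors in parallel, each spanning the full gap.
C₁ = κ₁ε₀A₁/d = 27.5 × 8.85×10⁻¹² × 9.91×10⁻³ / 2.01×10⁻³ = 1.20×10⁻⁹ F.
C₂ = κ₂ε₀A₂/d = 2.10 × 8.85×10⁻¹² × 2.88×10⁻² / 2.01×10⁻³ = 2.66×10⁻¹⁰ F.
C = C₁ + C₂ = 1.47×10⁻⁹ F.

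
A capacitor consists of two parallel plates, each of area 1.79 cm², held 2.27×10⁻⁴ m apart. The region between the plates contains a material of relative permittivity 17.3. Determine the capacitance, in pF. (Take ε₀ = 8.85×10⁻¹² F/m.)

A = 1.79 cm² = 1.79×10⁻⁴ m².
C = κε₀A/d = 17.3 × 8.85×10⁻¹² × 1.79×10⁻⁴ / 2.27×10⁻⁴ = 1.21×10⁻¹⁰ F.

C ≈ 121 pF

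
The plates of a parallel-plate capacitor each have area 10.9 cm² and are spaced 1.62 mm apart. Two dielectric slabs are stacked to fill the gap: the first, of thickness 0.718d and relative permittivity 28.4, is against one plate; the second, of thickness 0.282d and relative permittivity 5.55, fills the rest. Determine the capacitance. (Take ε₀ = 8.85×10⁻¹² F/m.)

C ≈ 78.3 pF

A = 10.9 cm² = 1.09×10⁻³ m².
Stacked slabs ⇒ two capacitors in series, each with the full plate area.
C₁ = κ₁ε₀A/d₁ = 28.4 × 8.85×10⁻¹² × 1.09×10⁻³ / 1.16×10⁻³ = 2.36×10⁻¹⁰ F.
C₂ = κ₂ε₀A/d₂ = 5.55 × 8.85×10⁻¹² × 1.09×10⁻³ / 4.57×10⁻⁴ = 1.17×10⁻¹⁰ F.
C = (1/C₁ + 1/C₂)⁻¹ = 7.83×10⁻¹¹ F.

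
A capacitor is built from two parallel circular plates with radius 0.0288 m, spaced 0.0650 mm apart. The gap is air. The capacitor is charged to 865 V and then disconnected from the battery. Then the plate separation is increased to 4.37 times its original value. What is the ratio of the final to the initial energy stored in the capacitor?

Isolated ⇒ Q is held fixed.
C₂ = 0.229 C₁ and U = Q²/(2C), so U₂/U₁ = C₁/C₂ = 4.37.

U₂/U₁ ≈ 4.37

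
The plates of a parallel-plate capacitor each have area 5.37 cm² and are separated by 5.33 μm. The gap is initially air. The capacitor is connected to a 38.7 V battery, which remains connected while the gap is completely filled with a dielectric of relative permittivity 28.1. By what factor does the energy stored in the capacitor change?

28.1

Battery connected ⇒ V is held fixed.
C₂ = 28.1 C₁ and U = ½CV², so U₂/U₁ = C₂/C₁ = 28.1.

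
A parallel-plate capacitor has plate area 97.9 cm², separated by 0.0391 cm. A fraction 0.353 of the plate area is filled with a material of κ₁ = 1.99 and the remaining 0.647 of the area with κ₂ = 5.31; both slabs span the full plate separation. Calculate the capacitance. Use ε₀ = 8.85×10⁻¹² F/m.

A = 97.9 cm² = 9.79×10⁻³ m².
Side-by-side slabs ⇒ two capacitors in parallel, each spanning the full gap.
C₁ = κ₁ε₀A₁/d = 1.99 × 8.85×10⁻¹² × 3.46×10⁻³ / 3.91×10⁻⁴ = 1.56×10⁻¹⁰ F.
C₂ = κ₂ε₀A₂/d = 5.31 × 8.85×10⁻¹² × 6.33×10⁻³ / 3.91×10⁻⁴ = 7.61×10⁻¹⁰ F.
C = C₁ + C₂ = 9.17×10⁻¹⁰ F.

0.917 nF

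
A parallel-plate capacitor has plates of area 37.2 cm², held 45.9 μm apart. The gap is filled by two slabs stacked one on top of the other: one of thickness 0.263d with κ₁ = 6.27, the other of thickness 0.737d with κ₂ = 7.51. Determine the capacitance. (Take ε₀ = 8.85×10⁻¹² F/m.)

C ≈ 5.12 nF

A = 37.2 cm² = 3.72×10⁻³ m².
Stacked slabs ⇒ two capacitors in series, each with the full plate area.
C₁ = κ₁ε₀A/d₁ = 6.27 × 8.85×10⁻¹² × 3.72×10⁻³ / 1.21×10⁻⁵ = 1.71×10⁻⁸ F.
C₂ = κ₂ε₀A/d₂ = 7.51 × 8.85×10⁻¹² × 3.72×10⁻³ / 3.38×10⁻⁵ = 7.31×10⁻⁹ F.
C = (1/C₁ + 1/C₂)⁻¹ = 5.12×10⁻⁹ F.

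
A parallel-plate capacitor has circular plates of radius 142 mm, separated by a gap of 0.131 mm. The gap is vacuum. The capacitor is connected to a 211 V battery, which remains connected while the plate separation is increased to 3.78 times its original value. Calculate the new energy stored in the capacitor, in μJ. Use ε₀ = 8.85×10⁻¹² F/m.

U ≈ 25.2 μJ

A = π(142 mm)² = 6.33×10⁻² m².
Initially C₁ = ε₀A/d = 8.85×10⁻¹² × 6.33×10⁻² / 1.31×10⁻⁴ = 4.28×10⁻⁹ F.
U₁ = 9.53×10⁻⁵ J.
Battery connected ⇒ V is held fixed. C₂ = 0.265 C₁ and U = ½CV², so U₂/U₁ = C₂/C₁ = 0.265.
U₂ = 0.265 × 9.53×10⁻⁵ = 2.52×10⁻⁵ J.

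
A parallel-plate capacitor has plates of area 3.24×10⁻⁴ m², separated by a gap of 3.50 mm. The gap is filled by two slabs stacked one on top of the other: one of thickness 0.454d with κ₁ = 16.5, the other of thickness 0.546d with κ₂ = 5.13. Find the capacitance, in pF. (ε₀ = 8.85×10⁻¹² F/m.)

Stacked slabs ⇒ two capacitors in series, each with the full plate area.
C₁ = κ₁ε₀A/d₁ = 16.5 × 8.85×10⁻¹² × 3.24×10⁻⁴ / 1.59×10⁻³ = 2.98×10⁻¹¹ F.
C₂ = κ₂ε₀A/d₂ = 5.13 × 8.85×10⁻¹² × 3.24×10⁻⁴ / 1.91×10⁻³ = 7.70×10⁻¹² F.
C = (1/C₁ + 1/C₂)⁻¹ = 6.12×10⁻¹² F.

6.12 pF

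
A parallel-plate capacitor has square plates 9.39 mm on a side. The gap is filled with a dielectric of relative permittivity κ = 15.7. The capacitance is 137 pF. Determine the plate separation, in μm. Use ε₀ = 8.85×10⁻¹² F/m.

A = (9.39 mm)² = 8.82×10⁻⁵ m².
d = κε₀A/C = 15.7 × 8.85×10⁻¹² × 8.82×10⁻⁵ / 1.37×10⁻¹⁰ = 8.94×10⁻⁵ m.

d ≈ 89.4 μm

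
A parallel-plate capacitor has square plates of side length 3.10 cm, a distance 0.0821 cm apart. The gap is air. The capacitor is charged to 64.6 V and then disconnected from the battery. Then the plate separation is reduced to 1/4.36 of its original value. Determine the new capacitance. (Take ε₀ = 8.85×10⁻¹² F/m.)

A = (3.10 cm)² = 9.61×10⁻⁴ m².
Initially C₁ = ε₀A/d = 8.85×10⁻¹² × 9.61×10⁻⁴ / 8.21×10⁻⁴ = 1.04×10⁻¹¹ F.
C = ε₀A/d scales as 1/d, so C₂/C₁ = d₁/d₂ = 4.36.
C₂ = 4.36 × 1.04×10⁻¹¹ = 4.52×10⁻¹¹ F.

45.2 pF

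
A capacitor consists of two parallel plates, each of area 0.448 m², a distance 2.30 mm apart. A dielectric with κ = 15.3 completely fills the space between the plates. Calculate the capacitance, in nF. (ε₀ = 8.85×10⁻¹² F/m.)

C = κε₀A/d = 15.3 × 8.85×10⁻¹² × 0.448 / 2.30×10⁻³ = 2.64×10⁻⁸ F.

26.4 nF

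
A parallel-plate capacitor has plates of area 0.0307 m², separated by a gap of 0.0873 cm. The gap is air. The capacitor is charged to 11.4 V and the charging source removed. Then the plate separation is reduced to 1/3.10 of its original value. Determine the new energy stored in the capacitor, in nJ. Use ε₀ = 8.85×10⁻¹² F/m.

Initially C₁ = ε₀A/d = 8.85×10⁻¹² × 3.07×10⁻² / 8.73×10⁻⁴ = 3.11×10⁻¹⁰ F.
U₁ = 2.02×10⁻⁸ J.
Isolated ⇒ Q is held fixed. C₂ = 3.10 C₁ and U = Q²/(2C), so U₂/U₁ = C₁/C₂ = 0.323.
U₂ = 0.323 × 2.02×10⁻⁸ = 6.52×10⁻⁹ J.

U ≈ 6.52 nJ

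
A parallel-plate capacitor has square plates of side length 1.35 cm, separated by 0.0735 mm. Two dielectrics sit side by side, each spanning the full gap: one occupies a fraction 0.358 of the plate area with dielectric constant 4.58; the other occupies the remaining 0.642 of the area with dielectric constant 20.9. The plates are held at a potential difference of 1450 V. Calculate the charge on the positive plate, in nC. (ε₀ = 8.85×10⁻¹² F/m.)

479 nC

A = (1.35 cm)² = 1.82×10⁻⁴ m².
Side-by-side slabs ⇒ two capacitors in parallel, each spanning the full gap.
C₁ = κ₁ε₀A₁/d = 4.58 × 8.85×10⁻¹² × 6.52×10⁻⁵ / 7.35×10⁻⁵ = 3.60×10⁻¹¹ F.
C₂ = κ₂ε₀A₂/d = 20.9 × 8.85×10⁻¹² × 1.17×10⁻⁴ / 7.35×10⁻⁵ = 2.94×10⁻¹⁰ F.
C = C₁ + C₂ = 3.30×10⁻¹⁰ F.
Q = CV = 3.30×10⁻¹⁰ × 1450 = 4.79×10⁻⁷ C.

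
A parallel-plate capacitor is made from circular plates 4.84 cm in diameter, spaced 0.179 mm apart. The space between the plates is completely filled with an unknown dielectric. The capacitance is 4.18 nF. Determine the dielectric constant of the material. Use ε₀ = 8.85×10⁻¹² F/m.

A = π(4.84/2 cm)² = 1.84×10⁻³ m².
κ = Cd/(ε₀A) = 4.18×10⁻⁹ × 1.79×10⁻⁴ / (8.85×10⁻¹² × 1.84×10⁻³) = 46.0.

46.0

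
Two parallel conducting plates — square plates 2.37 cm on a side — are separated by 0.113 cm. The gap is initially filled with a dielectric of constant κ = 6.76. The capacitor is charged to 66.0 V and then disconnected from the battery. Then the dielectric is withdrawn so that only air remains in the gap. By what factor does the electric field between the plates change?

Isolated ⇒ Q is held fixed.
V₂ = Q/C₂ = V₁/0.148; E = V/d, so E₂/E₁ = (V₂/V₁)(d₁/d₂) = 6.76.

E₂/E₁ ≈ 6.76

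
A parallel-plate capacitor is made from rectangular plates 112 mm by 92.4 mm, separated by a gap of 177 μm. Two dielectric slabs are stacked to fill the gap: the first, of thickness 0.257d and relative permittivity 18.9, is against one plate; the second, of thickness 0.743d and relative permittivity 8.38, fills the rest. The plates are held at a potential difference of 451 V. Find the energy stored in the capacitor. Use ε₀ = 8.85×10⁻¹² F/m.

A = 112 × 92.4 mm² = 1.03×10⁻² m².
Stacked slabs ⇒ two capacitors in series, each with the full plate area.
C₁ = κ₁ε₀A/d₁ = 18.9 × 8.85×10⁻¹² × 1.03×10⁻² / 4.55×10⁻⁵ = 3.81×10⁻⁸ F.
C₂ = κ₂ε₀A/d₂ = 8.38 × 8.85×10⁻¹² × 1.03×10⁻² / 1.32×10⁻⁴ = 5.84×10⁻⁹ F.
C = (1/C₁ + 1/C₂)⁻¹ = 5.06×10⁻⁹ F.
U = ½CV² = ½ × 5.06×10⁻⁹ × (451)² = 5.15×10⁻⁴ J.

0.515 mJ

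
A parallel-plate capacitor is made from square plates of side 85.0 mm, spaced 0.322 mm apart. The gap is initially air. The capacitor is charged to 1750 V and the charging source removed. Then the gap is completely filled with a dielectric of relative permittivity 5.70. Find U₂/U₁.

0.175

Isolated ⇒ Q is held fixed.
C₂ = 5.70 C₁ and U = Q²/(2C), so U₂/U₁ = C₁/C₂ = 0.175.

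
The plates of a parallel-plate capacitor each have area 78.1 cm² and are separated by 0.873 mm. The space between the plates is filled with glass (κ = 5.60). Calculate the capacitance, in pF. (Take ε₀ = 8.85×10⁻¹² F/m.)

C ≈ 443 pF

A = 78.1 cm² = 7.81×10⁻³ m².
C = κε₀A/d = 5.60 × 8.85×10⁻¹² × 7.81×10⁻³ / 8.73×10⁻⁴ = 4.43×10⁻¹⁰ F.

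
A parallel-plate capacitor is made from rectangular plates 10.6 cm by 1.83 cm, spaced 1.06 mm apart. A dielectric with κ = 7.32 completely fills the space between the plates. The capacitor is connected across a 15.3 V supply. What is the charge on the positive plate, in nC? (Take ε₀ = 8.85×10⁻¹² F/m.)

Q ≈ 1.81 nC

A = 10.6 × 1.83 cm² = 1.94×10⁻³ m².
C = κε₀A/d = 7.32 × 8.85×10⁻¹² × 1.94×10⁻³ / 1.06×10⁻³ = 1.19×10⁻¹⁰ F.
Q = CV = 1.19×10⁻¹⁰ × 15.3 = 1.81×10⁻⁹ C.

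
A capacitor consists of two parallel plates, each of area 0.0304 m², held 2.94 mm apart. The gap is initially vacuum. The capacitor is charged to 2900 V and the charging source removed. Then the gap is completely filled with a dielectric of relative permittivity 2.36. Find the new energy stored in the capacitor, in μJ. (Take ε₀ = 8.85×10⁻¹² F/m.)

Initially C₁ = ε₀A/d = 8.85×10⁻¹² × 3.04×10⁻² / 2.94×10⁻³ = 9.15×10⁻¹¹ F.
U₁ = 3.85×10⁻⁴ J.
Isolated ⇒ Q is held fixed. C₂ = 2.36 C₁ and U = Q²/(2C), so U₂/U₁ = C₁/C₂ = 0.424.
U₂ = 0.424 × 3.85×10⁻⁴ = 1.63×10⁻⁴ J.

163 μJ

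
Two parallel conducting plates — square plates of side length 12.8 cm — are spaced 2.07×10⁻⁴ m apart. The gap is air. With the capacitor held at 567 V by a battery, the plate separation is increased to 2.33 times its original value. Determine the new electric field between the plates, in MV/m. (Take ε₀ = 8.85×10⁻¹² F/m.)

1.18 MV/m

A = (12.8 cm)² = 1.64×10⁻² m².
Initially C₁ = ε₀A/d = 8.85×10⁻¹² × 1.64×10⁻² / 2.07×10⁻⁴ = 7.00×10⁻¹⁰ F.
E₁ = 2.74×10⁶ V/m.
Battery connected ⇒ V is held fixed. E = V/d, so E₂/E₁ = d₁/d₂ = 0.429.
E₂ = 0.429 × 2.74×10⁶ = 1.18×10⁶ V/m.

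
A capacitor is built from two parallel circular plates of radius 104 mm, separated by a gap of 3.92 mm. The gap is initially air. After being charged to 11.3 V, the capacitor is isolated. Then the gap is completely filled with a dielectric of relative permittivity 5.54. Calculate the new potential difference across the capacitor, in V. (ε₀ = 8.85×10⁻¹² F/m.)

V ≈ 2.04 V

A = π(104 mm)² = 3.40×10⁻² m².
Initially C₁ = ε₀A/d = 8.85×10⁻¹² × 3.40×10⁻² / 3.92×10⁻³ = 7.67×10⁻¹¹ F.
V₁ = 11.3 V.
Isolated ⇒ Q is held fixed. C₂ = 5.54 C₁ and V = Q/C, so V₂/V₁ = C₁/C₂ = 0.181.
V₂ = 0.181 × 11.3 = 2.04 V.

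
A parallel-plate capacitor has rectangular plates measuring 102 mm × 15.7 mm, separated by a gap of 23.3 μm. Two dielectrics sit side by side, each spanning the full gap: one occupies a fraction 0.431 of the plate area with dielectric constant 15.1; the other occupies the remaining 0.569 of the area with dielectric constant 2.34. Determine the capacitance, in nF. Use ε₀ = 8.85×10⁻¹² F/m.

4.77 nF

A = 102 × 15.7 mm² = 1.60×10⁻³ m².
Side-by-side slabs ⇒ two capacitors in parallel, each spanning the full gap.
C₁ = κ₁ε₀A₁/d = 15.1 × 8.85×10⁻¹² × 6.90×10⁻⁴ / 2.33×10⁻⁵ = 3.96×10⁻⁹ F.
C₂ = κ₂ε₀A₂/d = 2.34 × 8.85×10⁻¹² × 9.11×10⁻⁴ / 2.33×10⁻⁵ = 8.10×10⁻¹⁰ F.
C = C₁ + C₂ = 4.77×10⁻⁹ F.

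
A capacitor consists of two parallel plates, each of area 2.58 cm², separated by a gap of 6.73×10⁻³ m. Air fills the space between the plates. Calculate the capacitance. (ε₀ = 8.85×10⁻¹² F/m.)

3.39×10⁻⁴ nF

A = 2.58 cm² = 2.58×10⁻⁴ m².
C = ε₀A/d = 8.85×10⁻¹² × 2.58×10⁻⁴ / 6.73×10⁻³ = 3.39×10⁻¹³ F.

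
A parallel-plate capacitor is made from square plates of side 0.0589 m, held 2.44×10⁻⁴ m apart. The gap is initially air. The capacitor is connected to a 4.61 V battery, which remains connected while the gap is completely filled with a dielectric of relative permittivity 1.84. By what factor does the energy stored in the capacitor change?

Battery connected ⇒ V is held fixed.
C₂ = 1.84 C₁ and U = ½CV², so U₂/U₁ = C₂/C₁ = 1.84.

U₂/U₁ ≈ 1.84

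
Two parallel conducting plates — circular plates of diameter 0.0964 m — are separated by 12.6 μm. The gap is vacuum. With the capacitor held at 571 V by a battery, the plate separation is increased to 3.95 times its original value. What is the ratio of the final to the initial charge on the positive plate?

Battery connected ⇒ V is held fixed.
C₂ = 0.253 C₁ and Q = CV, so Q₂/Q₁ = C₂/C₁ = 0.253.

Q₂/Q₁ ≈ 0.253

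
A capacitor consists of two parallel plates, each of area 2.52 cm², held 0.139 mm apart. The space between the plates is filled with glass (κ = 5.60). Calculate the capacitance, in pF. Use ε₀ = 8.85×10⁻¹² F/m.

C ≈ 89.8 pF

A = 2.52 cm² = 2.52×10⁻⁴ m².
C = κε₀A/d = 5.60 × 8.85×10⁻¹² × 2.52×10⁻⁴ / 1.39×10⁻⁴ = 8.98×10⁻¹¹ F.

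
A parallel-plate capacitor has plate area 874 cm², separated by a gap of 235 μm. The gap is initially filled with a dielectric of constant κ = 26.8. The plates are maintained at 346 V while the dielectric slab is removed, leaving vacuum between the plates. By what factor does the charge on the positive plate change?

Battery connected ⇒ V is held fixed.
C₂ = 0.0373 C₁ and Q = CV, so Q₂/Q₁ = C₂/C₁ = 0.0373.

0.0373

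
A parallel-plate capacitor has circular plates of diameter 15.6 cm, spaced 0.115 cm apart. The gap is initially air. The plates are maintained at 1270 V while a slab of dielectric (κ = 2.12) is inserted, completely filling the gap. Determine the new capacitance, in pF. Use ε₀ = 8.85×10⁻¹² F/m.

A = π(15.6/2 cm)² = 1.91×10⁻² m².
Initially C₁ = ε₀A/d = 8.85×10⁻¹² × 1.91×10⁻² / 1.15×10⁻³ = 1.47×10⁻¹⁰ F.
C = κε₀A/d scales with κ, so C₂/C₁ = κ = 2.12.
C₂ = 2.12 × 1.47×10⁻¹⁰ = 3.12×10⁻¹⁰ F.

312 pF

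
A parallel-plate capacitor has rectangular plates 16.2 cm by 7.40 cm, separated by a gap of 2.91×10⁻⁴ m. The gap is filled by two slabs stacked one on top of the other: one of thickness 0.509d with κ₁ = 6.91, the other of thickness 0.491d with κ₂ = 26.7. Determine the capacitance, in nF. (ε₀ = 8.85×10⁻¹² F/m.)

C ≈ 3.96 nF

A = 16.2 × 7.40 cm² = 1.20×10⁻² m².
Stacked slabs ⇒ two capacitors in series, each with the full plate area.
C₁ = κ₁ε₀A/d₁ = 6.91 × 8.85×10⁻¹² × 1.20×10⁻² / 1.48×10⁻⁴ = 4.95×10⁻⁹ F.
C₂ = κ₂ε₀A/d₂ = 26.7 × 8.85×10⁻¹² × 1.20×10⁻² / 1.43×10⁻⁴ = 1.98×10⁻⁸ F.
C = (1/C₁ + 1/C₂)⁻¹ = 3.96×10⁻⁹ F.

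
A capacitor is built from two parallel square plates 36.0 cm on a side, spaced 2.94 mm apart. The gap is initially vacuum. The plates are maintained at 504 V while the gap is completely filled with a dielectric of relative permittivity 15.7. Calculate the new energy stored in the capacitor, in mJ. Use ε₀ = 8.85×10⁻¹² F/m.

0.778 mJ

A = (36.0 cm)² = 0.130 m².
Initially C₁ = ε₀A/d = 8.85×10⁻¹² × 0.130 / 2.94×10⁻³ = 3.90×10⁻¹⁰ F.
U₁ = 4.95×10⁻⁵ J.
Battery connected ⇒ V is held fixed. C₂ = 15.7 C₁ and U = ½CV², so U₂/U₁ = C₂/C₁ = 15.7.
U₂ = 15.7 × 4.95×10⁻⁵ = 7.78×10⁻⁴ J.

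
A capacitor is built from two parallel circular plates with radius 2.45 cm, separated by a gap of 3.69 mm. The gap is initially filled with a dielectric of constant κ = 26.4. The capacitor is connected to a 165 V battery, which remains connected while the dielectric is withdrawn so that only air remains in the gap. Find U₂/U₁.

0.0379

Battery connected ⇒ V is held fixed.
C₂ = 0.0379 C₁ and U = ½CV², so U₂/U₁ = C₂/C₁ = 0.0379.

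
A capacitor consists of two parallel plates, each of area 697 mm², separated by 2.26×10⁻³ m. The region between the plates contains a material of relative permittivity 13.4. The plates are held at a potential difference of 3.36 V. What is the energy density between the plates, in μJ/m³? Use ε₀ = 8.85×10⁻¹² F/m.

131 μJ/m³

E = V/d = 3.36 / 2.26×10⁻³ = 1.49×10³ V/m.
u = ½κε₀E² = ½ × 13.4 × 8.85×10⁻¹² × (1.49×10³)² = 1.31×10⁻⁴ J/m³.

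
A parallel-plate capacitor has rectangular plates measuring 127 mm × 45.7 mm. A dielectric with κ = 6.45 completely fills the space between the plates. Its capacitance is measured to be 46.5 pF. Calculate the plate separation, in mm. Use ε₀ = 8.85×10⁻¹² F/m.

A = 127 × 45.7 mm² = 5.80×10⁻³ m².
d = κε₀A/C = 6.45 × 8.85×10⁻¹² × 5.80×10⁻³ / 4.65×10⁻¹¹ = 7.12×10⁻³ m.

7.12 mm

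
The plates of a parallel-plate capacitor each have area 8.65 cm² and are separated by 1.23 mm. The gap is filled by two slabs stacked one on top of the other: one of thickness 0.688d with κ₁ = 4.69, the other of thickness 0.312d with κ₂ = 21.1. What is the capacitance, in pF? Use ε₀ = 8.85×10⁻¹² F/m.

A = 8.65 cm² = 8.65×10⁻⁴ m².
Stacked slabs ⇒ two capacitors in series, each with the full plate area.
C₁ = κ₁ε₀A/d₁ = 4.69 × 8.85×10⁻¹² × 8.65×10⁻⁴ / 8.46×10⁻⁴ = 4.24×10⁻¹¹ F.
C₂ = κ₂ε₀A/d₂ = 21.1 × 8.85×10⁻¹² × 8.65×10⁻⁴ / 3.84×10⁻⁴ = 4.21×10⁻¹⁰ F.
C = (1/C₁ + 1/C₂)⁻¹ = 3.85×10⁻¹¹ F.

C ≈ 38.5 pF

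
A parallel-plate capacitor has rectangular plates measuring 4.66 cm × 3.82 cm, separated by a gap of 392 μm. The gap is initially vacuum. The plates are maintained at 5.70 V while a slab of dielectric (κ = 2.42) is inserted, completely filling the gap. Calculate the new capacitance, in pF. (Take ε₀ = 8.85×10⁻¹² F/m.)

C ≈ 97.3 pF

A = 4.66 × 3.82 cm² = 1.78×10⁻³ m².
Initially C₁ = ε₀A/d = 8.85×10⁻¹² × 1.78×10⁻³ / 3.92×10⁻⁴ = 4.02×10⁻¹¹ F.
C = κε₀A/d scales with κ, so C₂/C₁ = κ = 2.42.
C₂ = 2.42 × 4.02×10⁻¹¹ = 9.73×10⁻¹¹ F.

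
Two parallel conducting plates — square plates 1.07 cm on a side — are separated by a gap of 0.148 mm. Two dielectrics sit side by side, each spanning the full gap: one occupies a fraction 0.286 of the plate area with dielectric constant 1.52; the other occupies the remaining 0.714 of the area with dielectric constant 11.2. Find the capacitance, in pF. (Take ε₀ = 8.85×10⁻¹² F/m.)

A = (1.07 cm)² = 1.14×10⁻⁴ m².
Side-by-side slabs ⇒ two capacitors in parallel, each spanning the full gap.
C₁ = κ₁ε₀A₁/d = 1.52 × 8.85×10⁻¹² × 3.27×10⁻⁵ / 1.48×10⁻⁴ = 2.98×10⁻¹² F.
C₂ = κ₂ε₀A₂/d = 11.2 × 8.85×10⁻¹² × 8.17×10⁻⁵ / 1.48×10⁻⁴ = 5.47×10⁻¹¹ F.
C = C₁ + C₂ = 5.77×10⁻¹¹ F.

C ≈ 57.7 pF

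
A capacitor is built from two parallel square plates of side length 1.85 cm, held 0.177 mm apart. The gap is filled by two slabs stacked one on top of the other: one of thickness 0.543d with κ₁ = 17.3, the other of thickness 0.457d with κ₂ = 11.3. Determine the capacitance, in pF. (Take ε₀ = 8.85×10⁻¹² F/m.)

A = (1.85 cm)² = 3.42×10⁻⁴ m².
Stacked slabs ⇒ two capacitors in series, each with the full plate area.
C₁ = κ₁ε₀A/d₁ = 17.3 × 8.85×10⁻¹² × 3.42×10⁻⁴ / 9.61×10⁻⁵ = 5.45×10⁻¹⁰ F.
C₂ = κ₂ε₀A/d₂ = 11.3 × 8.85×10⁻¹² × 3.42×10⁻⁴ / 8.09×10⁻⁵ = 4.23×10⁻¹⁰ F.
C = (1/C₁ + 1/C₂)⁻¹ = 2.38×10⁻¹⁰ F.

C ≈ 238 pF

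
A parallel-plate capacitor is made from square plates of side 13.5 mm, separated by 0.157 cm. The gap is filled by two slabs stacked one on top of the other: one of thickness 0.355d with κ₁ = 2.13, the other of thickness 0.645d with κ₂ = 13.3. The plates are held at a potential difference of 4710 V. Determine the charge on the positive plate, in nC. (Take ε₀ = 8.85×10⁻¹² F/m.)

Q ≈ 22.5 nC

A = (13.5 mm)² = 1.82×10⁻⁴ m².
Stacked slabs ⇒ two capacitors in series, each with the full plate area.
C₁ = κ₁ε₀A/d₁ = 2.13 × 8.85×10⁻¹² × 1.82×10⁻⁴ / 5.57×10⁻⁴ = 6.16×10⁻¹² F.
C₂ = κ₂ε₀A/d₂ = 13.3 × 8.85×10⁻¹² × 1.82×10⁻⁴ / 1.01×10⁻³ = 2.12×10⁻¹¹ F.
C = (1/C₁ + 1/C₂)⁻¹ = 4.77×10⁻¹² F.
Q = CV = 4.77×10⁻¹² × 4710 = 2.25×10⁻⁸ C.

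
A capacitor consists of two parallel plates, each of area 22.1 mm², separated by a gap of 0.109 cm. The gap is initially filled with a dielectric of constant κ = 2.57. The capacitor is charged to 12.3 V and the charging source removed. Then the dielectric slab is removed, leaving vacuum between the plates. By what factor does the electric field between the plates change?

2.57

Isolated ⇒ Q is held fixed.
V₂ = Q/C₂ = V₁/0.389; E = V/d, so E₂/E₁ = (V₂/V₁)(d₁/d₂) = 2.57.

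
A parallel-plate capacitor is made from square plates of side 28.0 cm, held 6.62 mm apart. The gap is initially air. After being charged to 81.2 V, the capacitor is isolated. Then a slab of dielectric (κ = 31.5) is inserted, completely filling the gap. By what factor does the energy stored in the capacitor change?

U₂/U₁ ≈ 0.0317

Isolated ⇒ Q is held fixed.
C₂ = 31.5 C₁ and U = Q²/(2C), so U₂/U₁ = C₁/C₂ = 0.0317.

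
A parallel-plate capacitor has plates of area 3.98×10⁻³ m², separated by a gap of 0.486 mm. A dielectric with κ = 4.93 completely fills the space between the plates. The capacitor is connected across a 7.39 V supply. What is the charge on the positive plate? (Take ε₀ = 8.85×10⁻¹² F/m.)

C = κε₀A/d = 4.93 × 8.85×10⁻¹² × 3.98×10⁻³ / 4.86×10⁻⁴ = 3.57×10⁻¹⁰ F.
Q = CV = 3.57×10⁻¹⁰ × 7.39 = 2.64×10⁻⁹ C.

Q ≈ 2.64 nC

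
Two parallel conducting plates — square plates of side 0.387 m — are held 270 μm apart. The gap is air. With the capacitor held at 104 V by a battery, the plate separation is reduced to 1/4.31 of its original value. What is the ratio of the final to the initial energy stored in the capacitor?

U₂/U₁ ≈ 4.31

Battery connected ⇒ V is held fixed.
C₂ = 4.31 C₁ and U = ½CV², so U₂/U₁ = C₂/C₁ = 4.31.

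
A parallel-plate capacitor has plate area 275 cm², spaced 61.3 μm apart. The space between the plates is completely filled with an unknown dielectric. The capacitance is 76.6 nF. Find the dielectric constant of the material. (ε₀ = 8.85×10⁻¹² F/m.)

A = 275 cm² = 2.75×10⁻² m².
κ = Cd/(ε₀A) = 7.66×10⁻⁸ × 6.13×10⁻⁵ / (8.85×10⁻¹² × 2.75×10⁻²) = 19.3.

19.3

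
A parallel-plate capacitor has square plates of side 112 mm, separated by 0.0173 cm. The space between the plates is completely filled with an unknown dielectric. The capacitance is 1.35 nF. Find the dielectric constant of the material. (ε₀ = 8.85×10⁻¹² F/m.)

κ ≈ 2.10

A = (112 mm)² = 1.25×10⁻² m².
κ = Cd/(ε₀A) = 1.35×10⁻⁹ × 1.73×10⁻⁴ / (8.85×10⁻¹² × 1.25×10⁻²) = 2.10.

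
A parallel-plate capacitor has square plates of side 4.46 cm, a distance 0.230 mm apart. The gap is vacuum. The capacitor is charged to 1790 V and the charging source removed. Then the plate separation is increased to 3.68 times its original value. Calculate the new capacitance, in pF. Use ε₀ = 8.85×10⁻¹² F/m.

A = (4.46 cm)² = 1.99×10⁻³ m².
Initially C₁ = ε₀A/d = 8.85×10⁻¹² × 1.99×10⁻³ / 2.30×10⁻⁴ = 7.65×10⁻¹¹ F.
C = ε₀A/d scales as 1/d, so C₂/C₁ = d₁/d₂ = 1/3.68 = 0.272.
C₂ = 0.272 × 7.65×10⁻¹¹ = 2.08×10⁻¹¹ F.

C ≈ 20.8 pF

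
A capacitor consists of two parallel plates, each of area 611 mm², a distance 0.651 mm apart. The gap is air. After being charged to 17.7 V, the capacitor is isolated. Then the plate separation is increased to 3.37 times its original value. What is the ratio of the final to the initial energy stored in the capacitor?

Isolated ⇒ Q is held fixed.
C₂ = 0.297 C₁ and U = Q²/(2C), so U₂/U₁ = C₁/C₂ = 3.37.

U₂/U₁ ≈ 3.37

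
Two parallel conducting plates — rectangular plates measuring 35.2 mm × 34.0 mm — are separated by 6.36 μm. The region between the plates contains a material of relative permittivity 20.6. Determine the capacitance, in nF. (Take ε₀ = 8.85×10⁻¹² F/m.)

A = 35.2 × 34.0 mm² = 1.20×10⁻³ m².
C = κε₀A/d = 20.6 × 8.85×10⁻¹² × 1.20×10⁻³ / 6.36×10⁻⁶ = 3.43×10⁻⁸ F.

C ≈ 34.3 nF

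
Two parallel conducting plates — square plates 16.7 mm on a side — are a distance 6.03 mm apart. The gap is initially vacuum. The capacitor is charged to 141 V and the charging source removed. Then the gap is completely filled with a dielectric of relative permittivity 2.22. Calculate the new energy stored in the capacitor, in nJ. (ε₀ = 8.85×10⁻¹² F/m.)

A = (16.7 mm)² = 2.79×10⁻⁴ m².
Initially C₁ = ε₀A/d = 8.85×10⁻¹² × 2.79×10⁻⁴ / 6.03×10⁻³ = 4.09×10⁻¹³ F.
U₁ = 4.07×10⁻⁹ J.
Isolated ⇒ Q is held fixed. C₂ = 2.22 C₁ and U = Q²/(2C), so U₂/U₁ = C₁/C₂ = 0.450.
U₂ = 0.450 × 4.07×10⁻⁹ = 1.83×10⁻⁹ J.

U ≈ 1.83 nJ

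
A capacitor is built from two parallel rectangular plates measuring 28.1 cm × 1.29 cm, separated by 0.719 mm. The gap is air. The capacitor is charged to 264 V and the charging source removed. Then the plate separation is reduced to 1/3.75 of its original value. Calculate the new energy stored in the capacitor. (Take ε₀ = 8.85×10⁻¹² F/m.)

U ≈ 415 nJ

A = 28.1 × 1.29 cm² = 3.62×10⁻³ m².
Initially C₁ = ε₀A/d = 8.85×10⁻¹² × 3.62×10⁻³ / 7.19×10⁻⁴ = 4.46×10⁻¹¹ F.
U₁ = 1.55×10⁻⁶ J.
Isolated ⇒ Q is held fixed. C₂ = 3.75 C₁ and U = Q²/(2C), so U₂/U₁ = C₁/C₂ = 0.267.
U₂ = 0.267 × 1.55×10⁻⁶ = 4.15×10⁻⁷ J.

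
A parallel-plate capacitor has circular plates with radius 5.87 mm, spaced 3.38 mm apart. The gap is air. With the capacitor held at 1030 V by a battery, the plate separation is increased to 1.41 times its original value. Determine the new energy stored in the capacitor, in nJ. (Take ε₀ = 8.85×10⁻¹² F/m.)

U ≈ 107 nJ

A = π(5.87 mm)² = 1.08×10⁻⁴ m².
Initially C₁ = ε₀A/d = 8.85×10⁻¹² × 1.08×10⁻⁴ / 3.38×10⁻³ = 2.83×10⁻¹³ F.
U₁ = 1.50×10⁻⁷ J.
Battery connected ⇒ V is held fixed. C₂ = 0.709 C₁ and U = ½CV², so U₂/U₁ = C₂/C₁ = 0.709.
U₂ = 0.709 × 1.50×10⁻⁷ = 1.07×10⁻⁷ J.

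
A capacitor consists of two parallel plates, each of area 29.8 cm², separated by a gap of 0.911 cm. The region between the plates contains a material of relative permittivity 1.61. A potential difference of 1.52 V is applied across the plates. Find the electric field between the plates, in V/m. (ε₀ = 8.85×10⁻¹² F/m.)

E = V/d = 1.52 / 9.11×10⁻³ = 1.67×10² V/m.

E ≈ 167 V/m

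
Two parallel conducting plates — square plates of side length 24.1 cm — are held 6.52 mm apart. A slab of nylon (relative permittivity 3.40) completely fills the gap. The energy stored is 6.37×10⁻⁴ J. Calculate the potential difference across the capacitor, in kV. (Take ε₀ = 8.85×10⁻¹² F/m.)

V ≈ 2.18 kV

A = (24.1 cm)² = 5.81×10⁻² m².
C = κε₀A/d = 3.40 × 8.85×10⁻¹² × 5.81×10⁻² / 6.52×10⁻³ = 2.68×10⁻¹⁰ F.
V = √(2U/C) = √(2 × 6.37×10⁻⁴ / 2.68×10⁻¹⁰) = 2.18×10³ V.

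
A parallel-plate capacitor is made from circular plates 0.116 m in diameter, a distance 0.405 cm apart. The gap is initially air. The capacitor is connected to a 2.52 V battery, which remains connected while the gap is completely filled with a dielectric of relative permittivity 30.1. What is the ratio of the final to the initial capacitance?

C₂/C₁ ≈ 30.1

C = κε₀A/d scales with κ, so C₂/C₁ = κ = 30.1.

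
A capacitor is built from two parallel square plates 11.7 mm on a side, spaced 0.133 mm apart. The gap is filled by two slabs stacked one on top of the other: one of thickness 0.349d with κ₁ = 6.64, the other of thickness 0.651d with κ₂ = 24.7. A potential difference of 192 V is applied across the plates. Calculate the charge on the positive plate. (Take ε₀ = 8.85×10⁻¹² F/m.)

A = (11.7 mm)² = 1.37×10⁻⁴ m².
Stacked slabs ⇒ two capacitors in series, each with the full plate area.
C₁ = κ₁ε₀A/d₁ = 6.64 × 8.85×10⁻¹² × 1.37×10⁻⁴ / 4.64×10⁻⁵ = 1.73×10⁻¹⁰ F.
C₂ = κ₂ε₀A/d₂ = 24.7 × 8.85×10⁻¹² × 1.37×10⁻⁴ / 8.66×10⁻⁵ = 3.46×10⁻¹⁰ F.
C = (1/C₁ + 1/C₂)⁻¹ = 1.15×10⁻¹⁰ F.
Q = CV = 1.15×10⁻¹⁰ × 192 = 2.22×10⁻⁸ C.

Q ≈ 22.2 nC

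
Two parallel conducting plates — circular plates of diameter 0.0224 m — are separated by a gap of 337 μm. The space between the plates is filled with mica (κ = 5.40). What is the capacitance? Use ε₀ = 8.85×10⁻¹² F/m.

A = π(0.0224/2 m)² = 3.94×10⁻⁴ m².
C = κε₀A/d = 5.40 × 8.85×10⁻¹² × 3.94×10⁻⁴ / 3.37×10⁻⁴ = 5.59×10⁻¹¹ F.

55.9 pF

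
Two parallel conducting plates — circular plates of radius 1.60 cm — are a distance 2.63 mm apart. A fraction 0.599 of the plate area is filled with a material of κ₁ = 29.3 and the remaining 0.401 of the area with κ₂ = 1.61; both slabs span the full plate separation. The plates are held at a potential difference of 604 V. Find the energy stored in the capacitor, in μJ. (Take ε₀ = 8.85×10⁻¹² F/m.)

A = π(1.60 cm)² = 8.04×10⁻⁴ m².
Side-by-side slabs ⇒ two capacitors in parallel, each spanning the full gap.
C₁ = κ₁ε₀A₁/d = 29.3 × 8.85×10⁻¹² × 4.82×10⁻⁴ / 2.63×10⁻³ = 4.75×10⁻¹¹ F.
C₂ = κ₂ε₀A₂/d = 1.61 × 8.85×10⁻¹² × 3.23×10⁻⁴ / 2.63×10⁻³ = 1.75×10⁻¹² F.
C = C₁ + C₂ = 4.92×10⁻¹¹ F.
U = ½CV² = ½ × 4.92×10⁻¹¹ × (604)² = 8.98×10⁻⁶ J.

U ≈ 8.98 μJ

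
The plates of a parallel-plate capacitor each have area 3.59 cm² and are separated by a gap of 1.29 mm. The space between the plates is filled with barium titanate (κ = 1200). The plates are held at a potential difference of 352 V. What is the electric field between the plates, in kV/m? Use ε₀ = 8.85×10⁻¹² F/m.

E = V/d = 352 / 1.29×10⁻³ = 2.73×10⁵ V/m.

E ≈ 273 kV/m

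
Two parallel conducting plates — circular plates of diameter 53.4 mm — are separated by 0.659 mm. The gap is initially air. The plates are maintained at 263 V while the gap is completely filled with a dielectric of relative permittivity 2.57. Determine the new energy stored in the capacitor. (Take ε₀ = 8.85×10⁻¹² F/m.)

A = π(53.4/2 mm)² = 2.24×10⁻³ m².
Initially C₁ = ε₀A/d = 8.85×10⁻¹² × 2.24×10⁻³ / 6.59×10⁻⁴ = 3.01×10⁻¹¹ F.
U₁ = 1.04×10⁻⁶ J.
Battery connected ⇒ V is held fixed. C₂ = 2.57 C₁ and U = ½CV², so U₂/U₁ = C₂/C₁ = 2.57.
U₂ = 2.57 × 1.04×10⁻⁶ = 2.67×10⁻⁶ J.

2.67 μJ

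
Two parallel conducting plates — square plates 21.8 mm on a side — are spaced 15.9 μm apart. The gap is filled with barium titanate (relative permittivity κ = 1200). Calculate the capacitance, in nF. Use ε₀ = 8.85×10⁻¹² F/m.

A = (21.8 mm)² = 4.75×10⁻⁴ m².
C = κε₀A/d = 1200 × 8.85×10⁻¹² × 4.75×10⁻⁴ / 1.59×10⁻⁵ = 3.17×10⁻⁷ F.

C ≈ 317 nF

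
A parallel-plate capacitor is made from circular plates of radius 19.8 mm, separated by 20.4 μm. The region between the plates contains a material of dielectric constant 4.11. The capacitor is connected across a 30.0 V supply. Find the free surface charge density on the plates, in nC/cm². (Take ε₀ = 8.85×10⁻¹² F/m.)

σ ≈ 5.35 nC/cm²

A = π(19.8 mm)² = 1.23×10⁻³ m².
C = κε₀A/d = 4.11 × 8.85×10⁻¹² × 1.23×10⁻³ / 2.04×10⁻⁵ = 2.20×10⁻⁹ F.
σ = Q/A = CV/A = 2.20×10⁻⁹ × 30.0 / 1.23×10⁻³ = 5.35×10⁻⁵ C/m².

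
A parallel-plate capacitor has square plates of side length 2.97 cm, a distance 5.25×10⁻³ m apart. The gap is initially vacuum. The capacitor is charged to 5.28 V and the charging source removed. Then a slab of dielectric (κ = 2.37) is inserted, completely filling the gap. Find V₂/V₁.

Isolated ⇒ Q is held fixed.
C₂ = 2.37 C₁ and V = Q/C, so V₂/V₁ = C₁/C₂ = 0.422.

V₂/V₁ ≈ 0.422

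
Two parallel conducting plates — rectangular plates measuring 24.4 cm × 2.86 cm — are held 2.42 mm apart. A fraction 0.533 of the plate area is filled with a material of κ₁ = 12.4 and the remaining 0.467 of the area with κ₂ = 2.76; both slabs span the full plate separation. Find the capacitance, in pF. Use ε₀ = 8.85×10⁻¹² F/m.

A = 24.4 × 2.86 cm² = 6.98×10⁻³ m².
Side-by-side slabs ⇒ two capacitors in parallel, each spanning the full gap.
C₁ = κ₁ε₀A₁/d = 12.4 × 8.85×10⁻¹² × 3.72×10⁻³ / 2.42×10⁻³ = 1.69×10⁻¹⁰ F.
C₂ = κ₂ε₀A₂/d = 2.76 × 8.85×10⁻¹² × 3.26×10⁻³ / 2.42×10⁻³ = 3.29×10⁻¹¹ F.
C = C₁ + C₂ = 2.02×10⁻¹⁰ F.

202 pF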